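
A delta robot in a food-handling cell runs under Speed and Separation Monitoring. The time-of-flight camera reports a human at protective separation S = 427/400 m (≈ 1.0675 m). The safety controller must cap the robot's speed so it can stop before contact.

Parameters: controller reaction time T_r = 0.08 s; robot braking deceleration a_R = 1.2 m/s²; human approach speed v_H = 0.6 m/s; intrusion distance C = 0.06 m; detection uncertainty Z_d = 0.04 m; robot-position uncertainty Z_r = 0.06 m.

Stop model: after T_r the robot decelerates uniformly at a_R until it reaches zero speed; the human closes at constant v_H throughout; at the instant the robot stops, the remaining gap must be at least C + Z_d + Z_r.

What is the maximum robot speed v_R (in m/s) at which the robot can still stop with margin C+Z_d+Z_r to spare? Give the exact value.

collect terms ⇒ (5/12)·v_R² + (29/50)·v_R + (-1719/2000) = 0
  disc = (29/50)² − 4·(5/12)·(-1719/2000) = 17689/10000 ; √disc = 133/100
  v_R = (−(29/50) + 133/100) / (2·(5/12)) = 9/10 m/s
check:
braking lasts T_s = (9/10)/(6/5) = 0.7500 s
robot covers v_R·T_r = 0.9000·0.0800 = 0.0720 m before braking
braking distance = 0.9000²/(2·1.2000) = 0.3375 m
person approaches 0.6000·(0.0800+0.7500) = 0.4980 m
margins: 0.0600+0.0400+0.0600 = 0.1600 m
sum ≈ 0.0720+0.3375+0.4980+0.1600 ≈ 1.0675 m = S ✓

v_R_max = 9/10 m/s = 0.9000 m/s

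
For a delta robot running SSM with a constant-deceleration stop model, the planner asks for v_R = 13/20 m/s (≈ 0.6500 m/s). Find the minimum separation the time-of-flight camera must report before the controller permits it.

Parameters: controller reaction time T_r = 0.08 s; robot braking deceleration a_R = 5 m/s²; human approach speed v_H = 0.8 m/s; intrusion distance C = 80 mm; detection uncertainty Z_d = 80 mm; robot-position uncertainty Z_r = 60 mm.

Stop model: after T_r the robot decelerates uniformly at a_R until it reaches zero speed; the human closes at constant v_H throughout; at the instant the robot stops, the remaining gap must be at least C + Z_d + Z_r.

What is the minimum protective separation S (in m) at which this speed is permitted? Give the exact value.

S_min = 1929/4000 m = 0.4823 m

T_s = v_R/a_R = (13/20)/5 = 0.1300 s
robot in T_r: 0.6500·0.0800 = 0.0520 m
braking distance = 0.6500²/(2·5.0000) = 0.0423 m
human closes 0.8000·0.2100 = 0.1680 m
residual clearance needed = 0.0800+0.0800+0.0600 = 0.2200 m
S_min ≈ 0.0520+0.0423+0.1680+0.2200  ⇒  S_min = 1929/4000 m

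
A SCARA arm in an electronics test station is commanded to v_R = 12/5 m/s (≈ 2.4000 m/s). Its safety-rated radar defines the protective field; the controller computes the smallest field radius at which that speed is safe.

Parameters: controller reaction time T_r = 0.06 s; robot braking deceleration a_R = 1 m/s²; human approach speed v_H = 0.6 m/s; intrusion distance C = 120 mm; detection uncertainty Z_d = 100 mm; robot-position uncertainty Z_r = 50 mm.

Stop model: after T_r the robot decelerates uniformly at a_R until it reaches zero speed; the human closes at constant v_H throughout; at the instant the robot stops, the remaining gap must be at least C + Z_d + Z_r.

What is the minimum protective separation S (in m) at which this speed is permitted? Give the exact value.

S_min = 477/100 m = 4.7700 m

stop time T_s = (12/5)/1 = 2.4000 s
robot covers v_R·T_r = 2.4000·0.0600 = 0.1440 m before braking
braking distance = 2.4000²/(2·1.0000) = 2.8800 m
human closes 0.6000·2.4600 = 1.4760 m
residual clearance needed = 0.1200+0.1000+0.0500 = 0.2700 m
S_min ≈ 0.1440+2.8800+1.4760+0.2700  ⇒  S_min = 477/100 m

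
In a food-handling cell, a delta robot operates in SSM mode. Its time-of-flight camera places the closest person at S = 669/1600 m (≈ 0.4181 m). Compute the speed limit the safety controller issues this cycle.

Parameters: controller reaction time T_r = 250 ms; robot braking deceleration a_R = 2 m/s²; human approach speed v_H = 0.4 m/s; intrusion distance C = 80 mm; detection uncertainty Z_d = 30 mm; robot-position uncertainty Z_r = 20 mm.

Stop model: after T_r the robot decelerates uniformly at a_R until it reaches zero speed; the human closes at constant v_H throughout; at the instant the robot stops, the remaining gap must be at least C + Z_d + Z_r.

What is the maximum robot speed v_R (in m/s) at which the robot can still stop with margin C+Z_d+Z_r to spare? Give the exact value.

v_R_max = 7/20 m/s = 0.3500 m/s

quadratic (1/4)·v² + (9/20)·v + (-301/1600) = 0
  disc = (9/20)² − 4·(1/4)·(-301/1600) = 25/64 ; √disc = 5/8
  v_R = (−(9/20) + 5/8) / (2·(1/4)) = 7/20 m/s
check:
stop time T_s = (7/20)/2 = 0.1750 s
reaction-phase robot travel = 0.3500·0.2500 = 0.0875 m
robot under decel: 0.3500²/(2·2.0000) = 0.0306 m
human closes 0.4000·0.4250 = 0.1700 m
C+Z_d+Z_r = 0.0800+0.0300+0.0200 = 0.1300 m
sum ≈ 0.0875+0.0306+0.1700+0.1300 ≈ 0.4181 m = S ✓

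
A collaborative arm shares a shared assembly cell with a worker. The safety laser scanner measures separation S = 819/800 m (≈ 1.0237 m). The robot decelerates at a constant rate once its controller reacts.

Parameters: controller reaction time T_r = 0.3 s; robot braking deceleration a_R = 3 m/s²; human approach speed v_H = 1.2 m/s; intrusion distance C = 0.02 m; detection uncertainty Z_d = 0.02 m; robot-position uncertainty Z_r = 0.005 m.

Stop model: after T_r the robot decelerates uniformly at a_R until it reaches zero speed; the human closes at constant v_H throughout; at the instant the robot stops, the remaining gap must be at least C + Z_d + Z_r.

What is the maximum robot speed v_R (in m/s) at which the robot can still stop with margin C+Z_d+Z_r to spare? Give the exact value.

quadratic (1/6)·v² + (7/10)·v + (-99/160) = 0
  disc = (7/10)² − 4·(1/6)·(-99/160) = 361/400 ; √disc = 19/20
  v_R = (−(7/10) + 19/20) / (2·(1/6)) = 3/4 m/s
check:
stop time T_s = (3/4)/3 = 0.2500 s
robot in T_r: 0.7500·0.3000 = 0.2250 m
braking distance = 0.7500²/(2·3.0000) = 0.0938 m
person approaches 1.2000·(0.3000+0.2500) = 0.6600 m
margins: 0.0200+0.0200+0.0050 = 0.0450 m
sum ≈ 0.2250+0.0938+0.6600+0.0450 ≈ 1.0237 m = S ✓

v_R_max = 3/4 m/s = 0.7500 m/s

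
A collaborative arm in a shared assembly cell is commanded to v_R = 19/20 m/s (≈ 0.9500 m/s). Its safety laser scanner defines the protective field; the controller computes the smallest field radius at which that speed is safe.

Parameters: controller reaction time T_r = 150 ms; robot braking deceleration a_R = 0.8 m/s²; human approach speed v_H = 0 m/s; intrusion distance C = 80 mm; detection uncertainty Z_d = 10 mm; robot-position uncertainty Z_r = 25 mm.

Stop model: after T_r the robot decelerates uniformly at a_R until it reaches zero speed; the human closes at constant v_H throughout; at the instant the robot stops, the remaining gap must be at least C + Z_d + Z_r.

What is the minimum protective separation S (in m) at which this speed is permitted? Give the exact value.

braking lasts T_s = (19/20)/(4/5) = 1.1875 s
robot covers v_R·T_r = 0.9500·0.1500 = 0.1425 m before braking
robot under decel: 0.9500²/(2·0.8000) = 0.5641 m
human closes 0.0000·1.3375 = 0.0000 m
C+Z_d+Z_r = 0.0800+0.0100+0.0250 = 0.1150 m
S_min ≈ 0.1425+0.5641+0.0000+0.1150  ⇒  S_min = 2629/3200 m

S_min = 2629/3200 m = 0.8216 m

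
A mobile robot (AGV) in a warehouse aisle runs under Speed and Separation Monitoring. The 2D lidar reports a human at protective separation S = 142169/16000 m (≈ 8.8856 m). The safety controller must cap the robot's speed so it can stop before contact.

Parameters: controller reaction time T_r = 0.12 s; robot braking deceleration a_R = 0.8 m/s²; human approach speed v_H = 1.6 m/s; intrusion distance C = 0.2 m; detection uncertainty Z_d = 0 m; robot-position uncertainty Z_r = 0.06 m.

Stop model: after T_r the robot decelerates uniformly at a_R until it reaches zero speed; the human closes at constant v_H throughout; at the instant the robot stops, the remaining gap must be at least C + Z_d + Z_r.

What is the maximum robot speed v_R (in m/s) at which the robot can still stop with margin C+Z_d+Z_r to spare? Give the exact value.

at the boundary: (5/8)·v² + (53/25)·v + (-134937/16000) = 0
  disc = (53/25)² − 4·(5/8)·(-134937/16000) = 4092529/160000 ; √disc = 2023/400
  v_R = (−(53/25) + 2023/400) / (2·(5/8)) = 47/20 m/s
check:
T_s = v_R/a_R = (47/20)/(4/5) = 2.9375 s
reaction-phase robot travel = 2.3500·0.1200 = 0.2820 m
braking distance = 2.3500²/(2·0.8000) = 3.4516 m
person approaches 1.6000·(0.1200+2.9375) = 4.8920 m
margins: 0.2000+0.0000+0.0600 = 0.2600 m
sum ≈ 0.2820+3.4516+4.8920+0.2600 ≈ 8.8856 m = S ✓

v_R_max = 47/20 m/s = 2.3500 m/s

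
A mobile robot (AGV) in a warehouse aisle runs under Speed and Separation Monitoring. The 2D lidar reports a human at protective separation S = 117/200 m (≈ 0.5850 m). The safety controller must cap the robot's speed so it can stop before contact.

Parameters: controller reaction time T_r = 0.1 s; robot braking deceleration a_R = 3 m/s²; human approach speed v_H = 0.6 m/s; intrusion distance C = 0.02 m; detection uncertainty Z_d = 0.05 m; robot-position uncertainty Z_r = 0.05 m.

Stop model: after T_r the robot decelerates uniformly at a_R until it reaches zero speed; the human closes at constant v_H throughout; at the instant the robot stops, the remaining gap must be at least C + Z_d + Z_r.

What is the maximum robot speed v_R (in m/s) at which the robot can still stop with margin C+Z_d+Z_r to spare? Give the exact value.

v_R_max = 9/10 m/s = 0.9000 m/s

at the boundary: (1/6)·v² + (3/10)·v + (-81/200) = 0
  disc = (3/10)² − 4·(1/6)·(-81/200) = 9/25 ; √disc = 3/5
  v_R = (−(3/10) + 3/5) / (2·(1/6)) = 9/10 m/s
check:
stop time T_s = (9/10)/3 = 0.3000 s
robot covers v_R·T_r = 0.9000·0.1000 = 0.0900 m before braking
robot covers 0.9000·0.3000 − ½·3.0000·0.3000² = 0.1350 m while stopping
human closes 0.6000·0.4000 = 0.2400 m
margins: 0.0200+0.0500+0.0500 = 0.1200 m
sum ≈ 0.0900+0.1350+0.2400+0.1200 ≈ 0.5850 m = S ✓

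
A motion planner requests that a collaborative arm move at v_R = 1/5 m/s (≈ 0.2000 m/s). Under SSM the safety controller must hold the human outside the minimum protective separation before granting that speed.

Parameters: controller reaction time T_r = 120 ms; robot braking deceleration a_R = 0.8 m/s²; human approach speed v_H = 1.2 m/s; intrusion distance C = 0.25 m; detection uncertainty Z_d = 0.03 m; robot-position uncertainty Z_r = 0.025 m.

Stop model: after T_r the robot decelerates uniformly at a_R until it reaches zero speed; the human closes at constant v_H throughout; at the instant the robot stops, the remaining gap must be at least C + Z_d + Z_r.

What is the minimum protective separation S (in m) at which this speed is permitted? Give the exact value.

S_min = 399/500 m = 0.7980 m

T_s = v_R/a_R = (1/5)/(4/5) = 0.2500 s
robot covers v_R·T_r = 0.2000·0.1200 = 0.0240 m before braking
braking distance = 0.2000²/(2·0.8000) = 0.0250 m
human over T_r+T_s: 1.2000·(0.1200+0.2500) = 0.4440 m
C+Z_d+Z_r = 0.2500+0.0300+0.0250 = 0.3050 m
S_min ≈ 0.0240+0.0250+0.4440+0.3050  ⇒  S_min = 399/500 m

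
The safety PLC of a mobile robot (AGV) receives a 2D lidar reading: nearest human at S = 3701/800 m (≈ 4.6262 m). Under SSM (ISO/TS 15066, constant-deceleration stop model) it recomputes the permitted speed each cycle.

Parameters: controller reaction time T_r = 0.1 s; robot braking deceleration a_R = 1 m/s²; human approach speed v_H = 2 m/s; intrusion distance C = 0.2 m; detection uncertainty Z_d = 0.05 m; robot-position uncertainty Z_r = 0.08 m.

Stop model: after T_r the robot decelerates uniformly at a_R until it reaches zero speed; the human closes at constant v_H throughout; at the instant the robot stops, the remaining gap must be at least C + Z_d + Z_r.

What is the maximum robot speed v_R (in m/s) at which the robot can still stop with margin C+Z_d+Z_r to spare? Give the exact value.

at the boundary: (1/2)·v² + (21/10)·v + (-3277/800) = 0
  disc = (21/10)² − 4·(1/2)·(-3277/800) = 5041/400 ; √disc = 71/20
  v_R = (−(21/10) + 71/20) / (2·(1/2)) = 29/20 m/s
check:
T_s = v_R/a_R = (29/20)/1 = 1.4500 s
reaction-phase robot travel = 1.4500·0.1000 = 0.1450 m
robot under decel: 1.4500²/(2·1.0000) = 1.0513 m
human closes 2.0000·1.5500 = 3.1000 m
margins: 0.2000+0.0500+0.0800 = 0.3300 m
sum ≈ 0.1450+1.0513+3.1000+0.3300 ≈ 4.6262 m = S ✓

v_R_max = 29/20 m/s = 1.4500 m/s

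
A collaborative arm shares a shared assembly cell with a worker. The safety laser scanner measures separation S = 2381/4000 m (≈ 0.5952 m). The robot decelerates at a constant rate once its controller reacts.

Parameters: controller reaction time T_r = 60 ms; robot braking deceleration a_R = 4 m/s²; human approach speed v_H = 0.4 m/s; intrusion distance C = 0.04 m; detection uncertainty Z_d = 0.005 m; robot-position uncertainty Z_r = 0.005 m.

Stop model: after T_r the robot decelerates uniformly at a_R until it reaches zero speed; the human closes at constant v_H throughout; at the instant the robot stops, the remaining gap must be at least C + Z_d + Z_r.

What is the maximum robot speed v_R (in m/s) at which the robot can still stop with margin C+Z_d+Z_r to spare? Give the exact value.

v_R_max = 3/2 m/s = 1.5000 m/s

quadratic (1/8)·v² + (4/25)·v + (-417/800) = 0
  disc = (4/25)² − 4·(1/8)·(-417/800) = 11449/40000 ; √disc = 107/200
  v_R = (−(4/25) + 107/200) / (2·(1/8)) = 3/2 m/s
check:
T_s = v_R/a_R = (3/2)/4 = 0.3750 s
robot covers v_R·T_r = 1.5000·0.0600 = 0.0900 m before braking
robot under decel: 1.5000²/(2·4.0000) = 0.2812 m
person approaches 0.4000·(0.0600+0.3750) = 0.1740 m
margins: 0.0400+0.0050+0.0050 = 0.0500 m
sum ≈ 0.0900+0.2812+0.1740+0.0500 ≈ 0.5952 m = S ✓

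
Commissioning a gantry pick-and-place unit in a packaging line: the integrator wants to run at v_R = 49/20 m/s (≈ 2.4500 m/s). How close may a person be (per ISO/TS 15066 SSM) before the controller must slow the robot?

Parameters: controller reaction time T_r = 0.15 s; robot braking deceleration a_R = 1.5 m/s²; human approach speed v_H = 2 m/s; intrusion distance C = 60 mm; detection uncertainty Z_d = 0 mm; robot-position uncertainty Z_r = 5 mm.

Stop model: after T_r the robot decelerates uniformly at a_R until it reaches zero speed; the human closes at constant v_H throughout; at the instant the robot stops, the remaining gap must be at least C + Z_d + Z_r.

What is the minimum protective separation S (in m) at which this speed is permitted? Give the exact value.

S_min = 6 m = 6.0000 m

stop time T_s = (49/20)/(3/2) = 1.6333 s
robot in T_r: 2.4500·0.1500 = 0.3675 m
robot covers 2.4500·1.6333 − ½·1.5000·1.6333² = 2.0008 m while stopping
human closes 2.0000·1.7833 = 3.5667 m
residual clearance needed = 0.0600+0.0000+0.0050 = 0.0650 m
S_min ≈ 0.3675+2.0008+3.5667+0.0650  ⇒  S_min = 6 m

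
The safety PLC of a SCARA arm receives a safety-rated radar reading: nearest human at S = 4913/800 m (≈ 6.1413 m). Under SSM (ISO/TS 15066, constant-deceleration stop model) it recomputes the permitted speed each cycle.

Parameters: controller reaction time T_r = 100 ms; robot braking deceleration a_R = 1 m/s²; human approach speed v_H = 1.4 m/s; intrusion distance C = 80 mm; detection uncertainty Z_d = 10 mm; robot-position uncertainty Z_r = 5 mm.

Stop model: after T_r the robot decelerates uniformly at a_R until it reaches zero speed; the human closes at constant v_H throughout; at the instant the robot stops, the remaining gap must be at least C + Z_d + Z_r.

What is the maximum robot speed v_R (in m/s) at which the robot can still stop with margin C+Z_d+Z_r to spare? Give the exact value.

v_R_max = 9/4 m/s = 2.2500 m/s

collect terms ⇒ (1/2)·v_R² + (3/2)·v_R + (-189/32) = 0
  disc = (3/2)² − 4·(1/2)·(-189/32) = 225/16 ; √disc = 15/4
  v_R = (−(3/2) + 15/4) / (2·(1/2)) = 9/4 m/s
check:
T_s = v_R/a_R = (9/4)/1 = 2.2500 s
robot covers v_R·T_r = 2.2500·0.1000 = 0.2250 m before braking
robot covers 2.2500·2.2500 − ½·1.0000·2.2500² = 2.5312 m while stopping
human over T_r+T_s: 1.4000·(0.1000+2.2500) = 3.2900 m
residual clearance needed = 0.0800+0.0100+0.0050 = 0.0950 m
sum ≈ 0.2250+2.5312+3.2900+0.0950 ≈ 6.1413 m = S ✓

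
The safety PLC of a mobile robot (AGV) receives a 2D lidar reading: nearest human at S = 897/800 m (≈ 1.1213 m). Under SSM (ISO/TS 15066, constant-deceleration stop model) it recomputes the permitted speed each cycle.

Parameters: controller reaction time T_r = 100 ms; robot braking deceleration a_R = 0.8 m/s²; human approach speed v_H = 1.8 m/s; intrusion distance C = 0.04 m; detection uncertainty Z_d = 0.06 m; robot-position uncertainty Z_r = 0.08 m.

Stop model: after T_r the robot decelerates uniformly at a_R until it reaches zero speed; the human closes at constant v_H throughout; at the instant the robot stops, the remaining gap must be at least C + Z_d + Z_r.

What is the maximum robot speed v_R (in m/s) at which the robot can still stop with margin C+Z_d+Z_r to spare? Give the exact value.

v_R_max = 3/10 m/s = 0.3000 m/s

at the boundary: (5/8)·v² + (47/20)·v + (-609/800) = 0
  disc = (47/20)² − 4·(5/8)·(-609/800) = 11881/1600 ; √disc = 109/40
  v_R = (−(47/20) + 109/40) / (2·(5/8)) = 3/10 m/s
check:
braking lasts T_s = (3/10)/(4/5) = 0.3750 s
reaction-phase robot travel = 0.3000·0.1000 = 0.0300 m
braking distance = 0.3000²/(2·0.8000) = 0.0563 m
human over T_r+T_s: 1.8000·(0.1000+0.3750) = 0.8550 m
residual clearance needed = 0.0400+0.0600+0.0800 = 0.1800 m
sum ≈ 0.0300+0.0563+0.8550+0.1800 ≈ 1.1213 m = S ✓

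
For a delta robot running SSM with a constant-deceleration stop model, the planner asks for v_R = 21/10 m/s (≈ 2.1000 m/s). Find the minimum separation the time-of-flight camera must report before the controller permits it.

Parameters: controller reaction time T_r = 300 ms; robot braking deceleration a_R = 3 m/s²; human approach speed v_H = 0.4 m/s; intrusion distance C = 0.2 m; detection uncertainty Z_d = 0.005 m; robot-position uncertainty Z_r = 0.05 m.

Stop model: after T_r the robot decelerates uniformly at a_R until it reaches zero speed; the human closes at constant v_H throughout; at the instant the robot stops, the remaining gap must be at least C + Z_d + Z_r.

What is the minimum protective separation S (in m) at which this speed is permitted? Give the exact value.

S_min = 101/50 m = 2.0200 m

T_s = v_R/a_R = (21/10)/3 = 0.7000 s
reaction-phase robot travel = 2.1000·0.3000 = 0.6300 m
braking distance = 2.1000²/(2·3.0000) = 0.7350 m
person approaches 0.4000·(0.3000+0.7000) = 0.4000 m
residual clearance needed = 0.2000+0.0050+0.0500 = 0.2550 m
S_min ≈ 0.6300+0.7350+0.4000+0.2550  ⇒  S_min = 101/50 m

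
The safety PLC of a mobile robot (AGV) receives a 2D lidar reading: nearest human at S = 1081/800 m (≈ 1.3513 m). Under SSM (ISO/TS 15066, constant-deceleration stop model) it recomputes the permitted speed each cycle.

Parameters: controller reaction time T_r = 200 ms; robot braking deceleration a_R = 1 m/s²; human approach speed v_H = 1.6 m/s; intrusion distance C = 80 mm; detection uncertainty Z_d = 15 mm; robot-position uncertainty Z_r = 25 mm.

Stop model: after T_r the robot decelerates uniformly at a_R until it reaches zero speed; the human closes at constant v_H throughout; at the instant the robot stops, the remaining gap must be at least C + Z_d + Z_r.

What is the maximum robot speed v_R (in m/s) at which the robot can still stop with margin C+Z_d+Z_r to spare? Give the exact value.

v_R_max = 9/20 m/s = 0.4500 m/s

collect terms ⇒ (1/2)·v_R² + (9/5)·v_R + (-729/800) = 0
  disc = (9/5)² − 4·(1/2)·(-729/800) = 81/16 ; √disc = 9/4
  v_R = (−(9/5) + 9/4) / (2·(1/2)) = 9/20 m/s
check:
stop time T_s = (9/20)/1 = 0.4500 s
reaction-phase robot travel = 0.4500·0.2000 = 0.0900 m
robot under decel: 0.4500²/(2·1.0000) = 0.1013 m
person approaches 1.6000·(0.2000+0.4500) = 1.0400 m
residual clearance needed = 0.0800+0.0150+0.0250 = 0.1200 m
sum ≈ 0.0900+0.1013+1.0400+0.1200 ≈ 1.3513 m = S ✓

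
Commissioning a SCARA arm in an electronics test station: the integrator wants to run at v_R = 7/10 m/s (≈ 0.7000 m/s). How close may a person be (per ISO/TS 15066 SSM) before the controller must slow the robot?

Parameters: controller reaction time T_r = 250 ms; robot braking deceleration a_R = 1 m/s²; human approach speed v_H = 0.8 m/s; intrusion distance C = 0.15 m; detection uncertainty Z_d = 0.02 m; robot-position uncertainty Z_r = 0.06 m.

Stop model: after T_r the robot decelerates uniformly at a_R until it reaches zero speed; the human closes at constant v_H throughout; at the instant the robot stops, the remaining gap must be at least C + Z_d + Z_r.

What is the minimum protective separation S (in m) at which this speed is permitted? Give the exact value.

S_min = 141/100 m = 1.4100 m

T_s = v_R/a_R = (7/10)/1 = 0.7000 s
robot in T_r: 0.7000·0.2500 = 0.1750 m
robot under decel: 0.7000²/(2·1.0000) = 0.2450 m
human over T_r+T_s: 0.8000·(0.2500+0.7000) = 0.7600 m
residual clearance needed = 0.1500+0.0200+0.0600 = 0.2300 m
S_min ≈ 0.1750+0.2450+0.7600+0.2300  ⇒  S_min = 141/100 m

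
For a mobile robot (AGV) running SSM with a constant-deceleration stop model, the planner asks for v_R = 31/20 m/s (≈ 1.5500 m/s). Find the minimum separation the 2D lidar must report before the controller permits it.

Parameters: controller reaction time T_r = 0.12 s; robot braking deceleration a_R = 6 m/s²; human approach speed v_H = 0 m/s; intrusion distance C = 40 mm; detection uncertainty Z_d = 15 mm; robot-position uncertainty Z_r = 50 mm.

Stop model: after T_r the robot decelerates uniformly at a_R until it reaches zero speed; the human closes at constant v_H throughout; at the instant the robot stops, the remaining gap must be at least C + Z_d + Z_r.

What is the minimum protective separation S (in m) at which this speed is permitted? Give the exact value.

T_s = v_R/a_R = (31/20)/6 = 0.2583 s
reaction-phase robot travel = 1.5500·0.1200 = 0.1860 m
robot covers 1.5500·0.2583 − ½·6.0000·0.2583² = 0.2002 m while stopping
person approaches 0.0000·(0.1200+0.2583) = 0.0000 m
margins: 0.0400+0.0150+0.0500 = 0.1050 m
S_min ≈ 0.1860+0.2002+0.0000+0.1050  ⇒  S_min = 11789/24000 m

S_min = 11789/24000 m = 0.4912 m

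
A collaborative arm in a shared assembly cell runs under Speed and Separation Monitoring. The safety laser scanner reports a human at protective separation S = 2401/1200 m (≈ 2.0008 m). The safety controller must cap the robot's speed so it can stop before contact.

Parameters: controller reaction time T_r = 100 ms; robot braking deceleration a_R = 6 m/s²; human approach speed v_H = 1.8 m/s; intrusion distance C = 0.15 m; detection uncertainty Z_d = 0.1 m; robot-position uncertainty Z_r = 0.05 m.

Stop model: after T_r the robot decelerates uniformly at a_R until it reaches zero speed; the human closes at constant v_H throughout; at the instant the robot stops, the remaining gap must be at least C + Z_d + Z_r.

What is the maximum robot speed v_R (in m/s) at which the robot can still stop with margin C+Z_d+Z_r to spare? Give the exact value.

quadratic (1/12)·v² + (2/5)·v + (-73/48) = 0
  disc = (2/5)² − 4·(1/12)·(-73/48) = 2401/3600 ; √disc = 49/60
  v_R = (−(2/5) + 49/60) / (2·(1/12)) = 5/2 m/s
check:
braking lasts T_s = (5/2)/6 = 0.4167 s
robot covers v_R·T_r = 2.5000·0.1000 = 0.2500 m before braking
robot covers 2.5000·0.4167 − ½·6.0000·0.4167² = 0.5208 m while stopping
human closes 1.8000·0.5167 = 0.9300 m
margins: 0.1500+0.1000+0.0500 = 0.3000 m
sum ≈ 0.2500+0.5208+0.9300+0.3000 ≈ 2.0008 m = S ✓

v_R_max = 5/2 m/s = 2.5000 m/s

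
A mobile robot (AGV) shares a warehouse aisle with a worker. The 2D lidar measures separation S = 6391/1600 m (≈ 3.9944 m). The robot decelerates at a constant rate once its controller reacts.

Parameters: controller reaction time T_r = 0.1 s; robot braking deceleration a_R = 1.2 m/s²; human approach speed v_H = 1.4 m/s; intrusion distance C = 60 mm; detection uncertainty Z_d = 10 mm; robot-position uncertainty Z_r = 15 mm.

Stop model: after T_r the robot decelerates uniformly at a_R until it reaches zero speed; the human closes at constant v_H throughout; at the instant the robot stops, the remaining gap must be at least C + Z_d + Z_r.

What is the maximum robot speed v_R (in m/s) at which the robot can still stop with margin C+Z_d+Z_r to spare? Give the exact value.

at the boundary: (5/12)·v² + (19/15)·v + (-6031/1600) = 0
  disc = (19/15)² − 4·(5/12)·(-6031/1600) = 113569/14400 ; √disc = 337/120
  v_R = (−(19/15) + 337/120) / (2·(5/12)) = 37/20 m/s
check:
stop time T_s = (37/20)/(6/5) = 1.5417 s
robot in T_r: 1.8500·0.1000 = 0.1850 m
braking distance = 1.8500²/(2·1.2000) = 1.4260 m
human closes 1.4000·1.6417 = 2.2983 m
C+Z_d+Z_r = 0.0600+0.0100+0.0150 = 0.0850 m
sum ≈ 0.1850+1.4260+2.2983+0.0850 ≈ 3.9944 m = S ✓

v_R_max = 37/20 m/s = 1.8500 m/s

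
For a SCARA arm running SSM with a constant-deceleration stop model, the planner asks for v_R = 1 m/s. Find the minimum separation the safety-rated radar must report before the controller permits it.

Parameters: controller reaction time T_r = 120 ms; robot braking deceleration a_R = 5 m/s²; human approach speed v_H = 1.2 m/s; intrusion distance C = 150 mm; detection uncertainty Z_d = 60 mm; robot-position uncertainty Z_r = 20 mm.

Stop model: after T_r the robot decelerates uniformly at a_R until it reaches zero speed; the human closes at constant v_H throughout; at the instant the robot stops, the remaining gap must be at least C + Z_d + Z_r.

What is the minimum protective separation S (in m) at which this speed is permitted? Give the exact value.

S_min = 417/500 m = 0.8340 m

T_s = v_R/a_R = 1/5 = 0.2000 s
robot covers v_R·T_r = 1.0000·0.1200 = 0.1200 m before braking
braking distance = 1.0000²/(2·5.0000) = 0.1000 m
human closes 1.2000·0.3200 = 0.3840 m
margins: 0.1500+0.0600+0.0200 = 0.2300 m
S_min ≈ 0.1200+0.1000+0.3840+0.2300  ⇒  S_min = 417/500 m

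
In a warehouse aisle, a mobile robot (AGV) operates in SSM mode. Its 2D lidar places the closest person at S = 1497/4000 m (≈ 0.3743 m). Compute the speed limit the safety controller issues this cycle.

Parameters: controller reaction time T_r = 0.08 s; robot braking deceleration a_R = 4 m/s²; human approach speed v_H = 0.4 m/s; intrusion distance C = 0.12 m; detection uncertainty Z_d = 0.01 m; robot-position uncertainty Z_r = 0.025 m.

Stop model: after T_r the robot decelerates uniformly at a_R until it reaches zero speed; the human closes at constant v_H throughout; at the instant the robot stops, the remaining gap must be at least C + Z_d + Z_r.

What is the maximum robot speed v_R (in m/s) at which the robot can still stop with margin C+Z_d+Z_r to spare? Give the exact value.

v_R_max = 7/10 m/s = 0.7000 m/s

at the boundary: (1/8)·v² + (9/50)·v + (-749/4000) = 0
  disc = (9/50)² − 4·(1/8)·(-749/4000) = 5041/40000 ; √disc = 71/200
  v_R = (−(9/50) + 71/200) / (2·(1/8)) = 7/10 m/s
check:
braking lasts T_s = (7/10)/4 = 0.1750 s
robot in T_r: 0.7000·0.0800 = 0.0560 m
robot covers 0.7000·0.1750 − ½·4.0000·0.1750² = 0.0612 m while stopping
human closes 0.4000·0.2550 = 0.1020 m
margins: 0.1200+0.0100+0.0250 = 0.1550 m
sum ≈ 0.0560+0.0612+0.1020+0.1550 ≈ 0.3743 m = S ✓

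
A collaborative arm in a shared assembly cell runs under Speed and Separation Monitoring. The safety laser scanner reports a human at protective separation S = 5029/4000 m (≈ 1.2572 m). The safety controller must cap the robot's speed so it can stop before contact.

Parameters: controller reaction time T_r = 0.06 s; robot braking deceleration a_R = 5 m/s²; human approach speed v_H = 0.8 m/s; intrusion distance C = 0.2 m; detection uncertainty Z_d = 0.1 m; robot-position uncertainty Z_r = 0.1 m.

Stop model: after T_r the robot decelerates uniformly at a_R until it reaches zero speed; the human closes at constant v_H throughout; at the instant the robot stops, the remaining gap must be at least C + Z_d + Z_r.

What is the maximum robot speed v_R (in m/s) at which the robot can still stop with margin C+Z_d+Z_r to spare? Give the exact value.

quadratic (1/10)·v² + (11/50)·v + (-3237/4000) = 0
  disc = (11/50)² − 4·(1/10)·(-3237/4000) = 3721/10000 ; √disc = 61/100
  v_R = (−(11/50) + 61/100) / (2·(1/10)) = 39/20 m/s
check:
T_s = v_R/a_R = (39/20)/5 = 0.3900 s
robot covers v_R·T_r = 1.9500·0.0600 = 0.1170 m before braking
robot covers 1.9500·0.3900 − ½·5.0000·0.3900² = 0.3802 m while stopping
person approaches 0.8000·(0.0600+0.3900) = 0.3600 m
residual clearance needed = 0.2000+0.1000+0.1000 = 0.4000 m
sum ≈ 0.1170+0.3802+0.3600+0.4000 ≈ 1.2572 m = S ✓

v_R_max = 39/20 m/s = 1.9500 m/s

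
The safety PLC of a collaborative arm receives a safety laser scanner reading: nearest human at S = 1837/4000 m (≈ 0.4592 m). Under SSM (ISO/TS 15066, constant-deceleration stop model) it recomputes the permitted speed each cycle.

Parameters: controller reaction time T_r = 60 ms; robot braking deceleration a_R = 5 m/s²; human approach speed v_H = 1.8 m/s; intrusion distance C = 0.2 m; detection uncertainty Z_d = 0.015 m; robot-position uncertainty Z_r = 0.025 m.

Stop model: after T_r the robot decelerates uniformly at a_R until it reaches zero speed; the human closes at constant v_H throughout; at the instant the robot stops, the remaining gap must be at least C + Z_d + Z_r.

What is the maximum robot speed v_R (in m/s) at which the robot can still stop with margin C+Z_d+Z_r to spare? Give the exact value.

collect terms ⇒ (1/10)·v_R² + (21/50)·v_R + (-89/800) = 0
  disc = (21/50)² − 4·(1/10)·(-89/800) = 2209/10000 ; √disc = 47/100
  v_R = (−(21/50) + 47/100) / (2·(1/10)) = 1/4 m/s
check:
braking lasts T_s = (1/4)/5 = 0.0500 s
reaction-phase robot travel = 0.2500·0.0600 = 0.0150 m
robot under decel: 0.2500²/(2·5.0000) = 0.0063 m
human closes 1.8000·0.1100 = 0.1980 m
margins: 0.2000+0.0150+0.0250 = 0.2400 m
sum ≈ 0.0150+0.0063+0.1980+0.2400 ≈ 0.4592 m = S ✓

v_R_max = 1/4 m/s = 0.2500 m/s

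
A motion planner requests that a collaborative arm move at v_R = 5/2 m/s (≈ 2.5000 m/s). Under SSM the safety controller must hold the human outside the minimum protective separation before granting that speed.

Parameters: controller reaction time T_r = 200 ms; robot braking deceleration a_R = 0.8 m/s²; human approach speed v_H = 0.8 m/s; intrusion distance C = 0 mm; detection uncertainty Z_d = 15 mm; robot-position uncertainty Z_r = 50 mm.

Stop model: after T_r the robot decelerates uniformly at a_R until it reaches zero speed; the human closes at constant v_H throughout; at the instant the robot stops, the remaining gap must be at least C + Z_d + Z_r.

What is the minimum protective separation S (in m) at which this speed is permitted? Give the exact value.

S_min = 1141/160 m = 7.1312 m

braking lasts T_s = (5/2)/(4/5) = 3.1250 s
robot covers v_R·T_r = 2.5000·0.2000 = 0.5000 m before braking
braking distance = 2.5000²/(2·0.8000) = 3.9062 m
person approaches 0.8000·(0.2000+3.1250) = 2.6600 m
residual clearance needed = 0.0000+0.0150+0.0500 = 0.0650 m
S_min ≈ 0.5000+3.9062+2.6600+0.0650  ⇒  S_min = 1141/160 m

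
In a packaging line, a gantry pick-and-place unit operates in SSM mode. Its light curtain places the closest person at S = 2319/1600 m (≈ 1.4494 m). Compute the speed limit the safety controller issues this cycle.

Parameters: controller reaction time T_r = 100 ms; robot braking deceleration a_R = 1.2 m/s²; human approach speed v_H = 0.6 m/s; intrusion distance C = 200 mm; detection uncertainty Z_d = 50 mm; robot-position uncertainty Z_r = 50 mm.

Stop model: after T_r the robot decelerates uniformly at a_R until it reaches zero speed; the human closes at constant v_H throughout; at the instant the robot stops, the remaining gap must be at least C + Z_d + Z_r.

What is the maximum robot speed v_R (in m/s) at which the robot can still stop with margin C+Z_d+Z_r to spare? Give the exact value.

v_R_max = 21/20 m/s = 1.0500 m/s

at the boundary: (5/12)·v² + (3/5)·v + (-1743/1600) = 0
  disc = (3/5)² − 4·(5/12)·(-1743/1600) = 3481/1600 ; √disc = 59/40
  v_R = (−(3/5) + 59/40) / (2·(5/12)) = 21/20 m/s
check:
braking lasts T_s = (21/20)/(6/5) = 0.8750 s
robot in T_r: 1.0500·0.1000 = 0.1050 m
robot covers 1.0500·0.8750 − ½·1.2000·0.8750² = 0.4594 m while stopping
person approaches 0.6000·(0.1000+0.8750) = 0.5850 m
C+Z_d+Z_r = 0.2000+0.0500+0.0500 = 0.3000 m
sum ≈ 0.1050+0.4594+0.5850+0.3000 ≈ 1.4494 m = S ✓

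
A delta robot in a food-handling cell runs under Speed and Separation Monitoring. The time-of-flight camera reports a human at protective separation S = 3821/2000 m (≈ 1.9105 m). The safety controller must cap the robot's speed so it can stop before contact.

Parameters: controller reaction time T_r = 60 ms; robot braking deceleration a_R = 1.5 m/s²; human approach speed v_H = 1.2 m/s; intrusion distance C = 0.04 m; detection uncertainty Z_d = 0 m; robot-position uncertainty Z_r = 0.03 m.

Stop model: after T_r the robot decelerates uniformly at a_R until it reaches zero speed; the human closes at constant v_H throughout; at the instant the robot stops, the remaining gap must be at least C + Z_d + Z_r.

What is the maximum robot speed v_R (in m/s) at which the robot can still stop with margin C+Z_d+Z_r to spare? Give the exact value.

v_R_max = 27/20 m/s = 1.3500 m/s

at the boundary: (1/3)·v² + (43/50)·v + (-3537/2000) = 0
  disc = (43/50)² − 4·(1/3)·(-3537/2000) = 1936/625 ; √disc = 44/25
  v_R = (−(43/50) + 44/25) / (2·(1/3)) = 27/20 m/s
check:
stop time T_s = (27/20)/(3/2) = 0.9000 s
robot covers v_R·T_r = 1.3500·0.0600 = 0.0810 m before braking
robot covers 1.3500·0.9000 − ½·1.5000·0.9000² = 0.6075 m while stopping
human closes 1.2000·0.9600 = 1.1520 m
residual clearance needed = 0.0400+0.0000+0.0300 = 0.0700 m
sum ≈ 0.0810+0.6075+1.1520+0.0700 ≈ 1.9105 m = S ✓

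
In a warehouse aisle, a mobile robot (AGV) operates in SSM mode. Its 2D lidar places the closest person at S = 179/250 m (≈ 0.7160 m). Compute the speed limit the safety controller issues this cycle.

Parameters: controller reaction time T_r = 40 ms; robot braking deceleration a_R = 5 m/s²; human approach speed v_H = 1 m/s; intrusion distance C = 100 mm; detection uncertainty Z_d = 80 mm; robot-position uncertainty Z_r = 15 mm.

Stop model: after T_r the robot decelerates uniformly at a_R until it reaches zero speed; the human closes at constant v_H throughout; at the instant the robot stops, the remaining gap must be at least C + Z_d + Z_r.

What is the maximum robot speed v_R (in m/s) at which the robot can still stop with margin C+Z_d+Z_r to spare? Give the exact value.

at the boundary: (1/10)·v² + (6/25)·v + (-481/1000) = 0
  disc = (6/25)² − 4·(1/10)·(-481/1000) = 1/4 ; √disc = 1/2
  v_R = (−(6/25) + 1/2) / (2·(1/10)) = 13/10 m/s
check:
stop time T_s = (13/10)/5 = 0.2600 s
reaction-phase robot travel = 1.3000·0.0400 = 0.0520 m
robot covers 1.3000·0.2600 − ½·5.0000·0.2600² = 0.1690 m while stopping
human over T_r+T_s: 1.0000·(0.0400+0.2600) = 0.3000 m
margins: 0.1000+0.0800+0.0150 = 0.1950 m
sum ≈ 0.0520+0.1690+0.3000+0.1950 ≈ 0.7160 m = S ✓

v_R_max = 13/10 m/s = 1.3000 m/s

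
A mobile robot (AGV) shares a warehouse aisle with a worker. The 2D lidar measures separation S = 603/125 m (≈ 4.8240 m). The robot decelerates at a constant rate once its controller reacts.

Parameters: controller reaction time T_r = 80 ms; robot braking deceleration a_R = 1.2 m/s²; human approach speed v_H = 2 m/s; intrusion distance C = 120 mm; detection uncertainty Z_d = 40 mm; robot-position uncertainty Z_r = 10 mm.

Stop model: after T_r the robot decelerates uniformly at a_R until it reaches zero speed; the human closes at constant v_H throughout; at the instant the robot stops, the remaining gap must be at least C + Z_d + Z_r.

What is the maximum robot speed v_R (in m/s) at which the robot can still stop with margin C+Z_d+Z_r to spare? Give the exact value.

v_R_max = 9/5 m/s = 1.8000 m/s

at the boundary: (5/12)·v² + (131/75)·v + (-2247/500) = 0
  disc = (131/75)² − 4·(5/12)·(-2247/500) = 237169/22500 ; √disc = 487/150
  v_R = (−(131/75) + 487/150) / (2·(5/12)) = 9/5 m/s
check:
T_s = v_R/a_R = (9/5)/(6/5) = 1.5000 s
robot in T_r: 1.8000·0.0800 = 0.1440 m
robot under decel: 1.8000²/(2·1.2000) = 1.3500 m
person approaches 2.0000·(0.0800+1.5000) = 3.1600 m
C+Z_d+Z_r = 0.1200+0.0400+0.0100 = 0.1700 m
sum ≈ 0.1440+1.3500+3.1600+0.1700 ≈ 4.8240 m = S ✓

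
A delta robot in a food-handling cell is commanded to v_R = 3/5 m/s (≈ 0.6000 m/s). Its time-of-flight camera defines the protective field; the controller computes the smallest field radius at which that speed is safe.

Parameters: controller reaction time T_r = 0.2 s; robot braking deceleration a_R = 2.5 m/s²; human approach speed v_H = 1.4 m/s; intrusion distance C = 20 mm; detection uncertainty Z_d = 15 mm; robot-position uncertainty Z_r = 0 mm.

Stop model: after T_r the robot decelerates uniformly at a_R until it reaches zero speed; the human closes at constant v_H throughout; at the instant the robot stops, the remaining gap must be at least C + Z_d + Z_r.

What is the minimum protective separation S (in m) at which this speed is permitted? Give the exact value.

S_min = 843/1000 m = 0.8430 m

braking lasts T_s = (3/5)/(5/2) = 0.2400 s
robot covers v_R·T_r = 0.6000·0.2000 = 0.1200 m before braking
robot under decel: 0.6000²/(2·2.5000) = 0.0720 m
human closes 1.4000·0.4400 = 0.6160 m
C+Z_d+Z_r = 0.0200+0.0150+0.0000 = 0.0350 m
S_min ≈ 0.1200+0.0720+0.6160+0.0350  ⇒  S_min = 843/1000 m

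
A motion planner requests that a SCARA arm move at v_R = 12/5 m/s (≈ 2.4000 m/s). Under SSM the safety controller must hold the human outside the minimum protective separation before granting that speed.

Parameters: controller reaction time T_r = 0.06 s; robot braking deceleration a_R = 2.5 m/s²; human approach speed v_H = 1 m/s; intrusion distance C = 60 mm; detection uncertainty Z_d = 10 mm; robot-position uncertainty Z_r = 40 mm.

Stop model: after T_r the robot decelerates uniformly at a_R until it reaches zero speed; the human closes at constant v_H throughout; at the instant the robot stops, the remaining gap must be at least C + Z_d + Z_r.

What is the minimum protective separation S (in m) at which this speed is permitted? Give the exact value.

T_s = v_R/a_R = (12/5)/(5/2) = 0.9600 s
reaction-phase robot travel = 2.4000·0.0600 = 0.1440 m
robot under decel: 2.4000²/(2·2.5000) = 1.1520 m
human over T_r+T_s: 1.0000·(0.0600+0.9600) = 1.0200 m
C+Z_d+Z_r = 0.0600+0.0100+0.0400 = 0.1100 m
S_min ≈ 0.1440+1.1520+1.0200+0.1100  ⇒  S_min = 1213/500 m

S_min = 1213/500 m = 2.4260 m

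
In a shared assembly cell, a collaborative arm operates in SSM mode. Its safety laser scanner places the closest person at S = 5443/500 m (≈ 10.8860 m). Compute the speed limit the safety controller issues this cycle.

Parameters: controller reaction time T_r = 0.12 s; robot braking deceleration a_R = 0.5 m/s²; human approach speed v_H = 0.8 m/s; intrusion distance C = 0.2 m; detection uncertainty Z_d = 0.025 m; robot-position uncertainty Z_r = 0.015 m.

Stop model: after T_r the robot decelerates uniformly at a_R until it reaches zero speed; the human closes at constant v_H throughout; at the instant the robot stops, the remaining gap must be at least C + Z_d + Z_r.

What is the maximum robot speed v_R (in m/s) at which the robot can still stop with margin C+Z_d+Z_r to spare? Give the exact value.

v_R_max = 5/2 m/s = 2.5000 m/s

at the boundary: (1)·v² + (43/25)·v + (-211/20) = 0
  disc = (43/25)² − 4·(1)·(-211/20) = 28224/625 ; √disc = 168/25
  v_R = (−(43/25) + 168/25) / (2·(1)) = 5/2 m/s
check:
T_s = v_R/a_R = (5/2)/(1/2) = 5.0000 s
robot in T_r: 2.5000·0.1200 = 0.3000 m
robot under decel: 2.5000²/(2·0.5000) = 6.2500 m
human closes 0.8000·5.1200 = 4.0960 m
C+Z_d+Z_r = 0.2000+0.0250+0.0150 = 0.2400 m
sum ≈ 0.3000+6.2500+4.0960+0.2400 ≈ 10.8860 m = S ✓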